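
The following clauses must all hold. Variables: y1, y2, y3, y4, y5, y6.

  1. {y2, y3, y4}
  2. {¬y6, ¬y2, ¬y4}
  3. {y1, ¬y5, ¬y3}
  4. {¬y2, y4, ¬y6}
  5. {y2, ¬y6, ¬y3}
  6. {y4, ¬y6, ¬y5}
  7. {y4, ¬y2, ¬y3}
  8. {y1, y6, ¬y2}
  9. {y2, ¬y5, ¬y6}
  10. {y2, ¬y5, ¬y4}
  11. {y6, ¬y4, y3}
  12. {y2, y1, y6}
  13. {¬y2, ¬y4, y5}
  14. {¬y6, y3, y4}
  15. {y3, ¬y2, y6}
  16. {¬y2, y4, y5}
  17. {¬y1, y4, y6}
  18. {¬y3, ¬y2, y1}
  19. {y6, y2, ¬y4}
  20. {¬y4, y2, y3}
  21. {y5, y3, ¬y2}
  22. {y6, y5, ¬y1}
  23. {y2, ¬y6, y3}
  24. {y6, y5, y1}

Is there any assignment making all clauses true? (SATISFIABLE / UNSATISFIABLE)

SATISFIABLE

Branch on y1: take y1 = True.
Set y2 = True and propagate.
The remaining clauses are satisfied by y3 = True, y4 = True, y5 = True, y6 = False.
So y1=1  y2=1  y3=1  y4=1  y5=1  y6=0 is a satisfying assignment.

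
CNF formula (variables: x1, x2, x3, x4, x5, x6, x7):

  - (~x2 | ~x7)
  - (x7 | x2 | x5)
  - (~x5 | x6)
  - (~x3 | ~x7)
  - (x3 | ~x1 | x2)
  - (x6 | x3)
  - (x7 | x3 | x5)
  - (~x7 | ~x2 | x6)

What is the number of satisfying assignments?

26

Split on x7, then x2.
  x7=T, x2=T: a clause becomes empty — 0.
  x7=T, x2=F: remaining (x1,x3,x4,x5,x6) ∈ {(F,F,F,F,T); (F,F,F,T,T); (F,F,T,F,T); (F,F,T,T,T)} — 4.
  x7=F, x2=T: x1, x4 free; 4 ways for (x3,x5,x6) × 2^2 = 16.
  x7=F, x2=F: x4 free; 3 ways for (x1,x3,x5,x6) × 2^1 = 6.
Total: 0 + 4 + 16 + 6 = 26.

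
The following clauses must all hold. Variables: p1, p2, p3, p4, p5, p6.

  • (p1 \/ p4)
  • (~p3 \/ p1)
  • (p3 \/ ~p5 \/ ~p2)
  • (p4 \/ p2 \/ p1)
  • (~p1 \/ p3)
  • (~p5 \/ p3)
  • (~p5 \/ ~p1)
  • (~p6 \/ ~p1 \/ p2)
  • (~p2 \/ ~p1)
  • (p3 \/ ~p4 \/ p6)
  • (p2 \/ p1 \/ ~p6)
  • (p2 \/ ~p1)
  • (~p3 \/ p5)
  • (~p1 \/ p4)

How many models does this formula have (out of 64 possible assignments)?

1

Satisfying assignments:
  p1=0 p2=1 p3=0 p4=1 p5=0 p6=1
Count: 1.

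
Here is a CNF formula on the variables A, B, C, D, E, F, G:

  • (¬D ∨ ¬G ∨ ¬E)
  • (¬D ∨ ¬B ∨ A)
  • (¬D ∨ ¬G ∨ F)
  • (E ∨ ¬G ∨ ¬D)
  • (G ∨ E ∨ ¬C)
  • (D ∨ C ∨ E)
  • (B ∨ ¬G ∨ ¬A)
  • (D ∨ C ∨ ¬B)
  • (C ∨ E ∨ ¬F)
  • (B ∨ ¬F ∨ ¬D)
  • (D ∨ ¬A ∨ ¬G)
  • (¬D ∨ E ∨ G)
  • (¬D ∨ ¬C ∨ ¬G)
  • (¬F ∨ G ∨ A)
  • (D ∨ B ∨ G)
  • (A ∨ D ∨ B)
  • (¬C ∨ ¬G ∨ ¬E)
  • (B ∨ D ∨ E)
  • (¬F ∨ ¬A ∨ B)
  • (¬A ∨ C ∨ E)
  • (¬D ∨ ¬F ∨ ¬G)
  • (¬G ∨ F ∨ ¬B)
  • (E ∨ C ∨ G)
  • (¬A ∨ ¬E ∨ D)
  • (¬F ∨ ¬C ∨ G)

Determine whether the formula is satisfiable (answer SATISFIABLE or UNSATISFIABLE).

SATISFIABLE

Set A = False and propagate.
Try B = True.
  then D is forced to False.
  then C is forced to True.
For the remaining variables, E = False, F = True, G = True works.
Every clause has at least one true literal under this assignment.
So A=F, B=T, C=T, D=F, E=F, F=T, G=T is a satisfying assignment.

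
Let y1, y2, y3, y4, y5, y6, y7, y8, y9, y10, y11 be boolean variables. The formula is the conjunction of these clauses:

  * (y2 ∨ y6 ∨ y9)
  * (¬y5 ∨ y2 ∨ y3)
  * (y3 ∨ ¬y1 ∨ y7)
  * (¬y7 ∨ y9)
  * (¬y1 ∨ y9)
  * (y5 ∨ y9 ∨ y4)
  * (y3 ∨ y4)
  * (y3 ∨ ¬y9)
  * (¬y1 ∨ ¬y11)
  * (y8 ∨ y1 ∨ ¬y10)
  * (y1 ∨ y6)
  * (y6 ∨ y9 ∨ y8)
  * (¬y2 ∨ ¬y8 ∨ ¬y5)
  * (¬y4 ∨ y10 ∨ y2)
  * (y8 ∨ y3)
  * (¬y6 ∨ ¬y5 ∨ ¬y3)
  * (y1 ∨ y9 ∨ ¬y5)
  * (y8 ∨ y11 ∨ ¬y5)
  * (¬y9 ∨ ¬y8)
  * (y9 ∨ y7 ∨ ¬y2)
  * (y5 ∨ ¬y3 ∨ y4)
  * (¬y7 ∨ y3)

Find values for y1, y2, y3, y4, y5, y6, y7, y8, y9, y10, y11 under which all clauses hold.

Branch on y1: take y1 = False.
  then y6 is forced to True.
Try y2 = True.
Try y3 = True.
  then y5 is forced to False.
  then y4 is forced to True.
For the remaining variables, y7 = False, y8 = False, y9 = True, y10 = False, y11 = False works.

y1=F, y2=T, y3=T, y4=T, y5=F, y6=T, y7=F, y8=F, y9=T, y10=F, y11=F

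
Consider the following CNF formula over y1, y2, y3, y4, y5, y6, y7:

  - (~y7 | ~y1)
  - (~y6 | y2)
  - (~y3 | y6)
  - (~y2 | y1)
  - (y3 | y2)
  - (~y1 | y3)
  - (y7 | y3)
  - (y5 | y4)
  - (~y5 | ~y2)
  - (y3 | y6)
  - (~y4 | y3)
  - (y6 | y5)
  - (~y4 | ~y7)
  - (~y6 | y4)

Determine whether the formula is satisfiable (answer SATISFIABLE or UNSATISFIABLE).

SATISFIABLE

Set y1 = True and propagate.
  then y7 is forced to False.
  then y3 is forced to True.
  then y6 is forced to True.
  then y2 is forced to True.
  then y5 is forced to False.
  then y4 is forced to True.
Every clause has at least one true literal under this assignment.
So y1 = T, y2 = T, y3 = T, y4 = T, y5 = F, y6 = T, y7 = F is a satisfying assignment.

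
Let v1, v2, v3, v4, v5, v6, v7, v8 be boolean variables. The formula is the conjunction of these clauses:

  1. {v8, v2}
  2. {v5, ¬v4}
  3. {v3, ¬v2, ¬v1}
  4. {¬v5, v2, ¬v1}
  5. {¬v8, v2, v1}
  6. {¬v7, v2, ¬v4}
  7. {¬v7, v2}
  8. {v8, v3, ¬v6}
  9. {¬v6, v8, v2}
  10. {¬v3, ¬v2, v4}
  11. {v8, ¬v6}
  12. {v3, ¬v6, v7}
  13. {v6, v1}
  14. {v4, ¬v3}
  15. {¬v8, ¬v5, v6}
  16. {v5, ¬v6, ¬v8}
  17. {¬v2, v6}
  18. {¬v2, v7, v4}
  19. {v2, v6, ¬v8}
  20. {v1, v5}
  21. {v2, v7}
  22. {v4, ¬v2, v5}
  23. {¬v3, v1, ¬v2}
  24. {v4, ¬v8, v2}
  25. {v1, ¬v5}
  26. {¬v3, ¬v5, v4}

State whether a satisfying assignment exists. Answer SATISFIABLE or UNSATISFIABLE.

Branch on v1: take v1 = True.
Try v2 = True.
  then v3 is forced to True.
  then v4 is forced to True.
  then v5 is forced to True.
  then v6 is forced to True.
  then v8 is forced to True.
v7 is now unconstrained; take v7 = False.
So v1=True, v2=True, v3=True, v4=True, v5=True, v6=True, v7=False, v8=True is a satisfying assignment.

SATISFIABLE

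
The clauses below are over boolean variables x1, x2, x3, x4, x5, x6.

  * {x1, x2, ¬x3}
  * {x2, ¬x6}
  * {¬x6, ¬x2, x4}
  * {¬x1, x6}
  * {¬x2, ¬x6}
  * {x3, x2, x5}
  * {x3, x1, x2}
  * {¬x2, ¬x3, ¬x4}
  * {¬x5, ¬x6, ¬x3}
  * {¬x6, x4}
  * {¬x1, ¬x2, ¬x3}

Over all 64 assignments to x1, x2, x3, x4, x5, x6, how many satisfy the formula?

6

Satisfying assignments:
  x1=0 x2=1 x3=0 x4=0 x5=0 x6=0
  x1=0 x2=1 x3=0 x4=0 x5=1 x6=0
  x1=0 x2=1 x3=0 x4=1 x5=0 x6=0
  x1=0 x2=1 x3=0 x4=1 x5=1 x6=0
  x1=0 x2=1 x3=1 x4=0 x5=0 x6=0
  x1=0 x2=1 x3=1 x4=0 x5=1 x6=0
That's 6 in total.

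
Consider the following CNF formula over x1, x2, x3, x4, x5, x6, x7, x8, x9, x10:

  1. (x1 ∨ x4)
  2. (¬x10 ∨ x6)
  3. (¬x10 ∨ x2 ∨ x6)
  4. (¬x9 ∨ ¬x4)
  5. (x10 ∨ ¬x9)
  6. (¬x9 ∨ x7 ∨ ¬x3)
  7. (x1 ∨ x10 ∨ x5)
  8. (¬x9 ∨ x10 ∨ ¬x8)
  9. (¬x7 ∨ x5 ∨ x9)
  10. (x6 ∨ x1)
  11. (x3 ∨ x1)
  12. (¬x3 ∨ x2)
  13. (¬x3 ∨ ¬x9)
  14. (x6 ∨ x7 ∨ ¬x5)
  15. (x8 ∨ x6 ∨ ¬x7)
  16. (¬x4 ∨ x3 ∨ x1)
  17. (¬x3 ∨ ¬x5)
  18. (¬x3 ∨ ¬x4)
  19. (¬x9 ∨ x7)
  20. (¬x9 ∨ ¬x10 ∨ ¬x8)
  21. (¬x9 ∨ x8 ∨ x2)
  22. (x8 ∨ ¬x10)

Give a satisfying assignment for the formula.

x1=1, x2=0, x3=0, x4=0, x5=0, x6=1, x7=0, x8=1, x9=0, x10=1

Pure literal: x1 appears only positively; assign x1 = True.
Pure literal: x6 appears only positively; assign x6 = True.
Set x2 = False and propagate.
  then x3 is forced to False.
Set x4 = False and propagate.
Set x5 = False and propagate.
The remaining clauses are satisfied by x7 = False, x8 = True, x9 = False, x10 = True.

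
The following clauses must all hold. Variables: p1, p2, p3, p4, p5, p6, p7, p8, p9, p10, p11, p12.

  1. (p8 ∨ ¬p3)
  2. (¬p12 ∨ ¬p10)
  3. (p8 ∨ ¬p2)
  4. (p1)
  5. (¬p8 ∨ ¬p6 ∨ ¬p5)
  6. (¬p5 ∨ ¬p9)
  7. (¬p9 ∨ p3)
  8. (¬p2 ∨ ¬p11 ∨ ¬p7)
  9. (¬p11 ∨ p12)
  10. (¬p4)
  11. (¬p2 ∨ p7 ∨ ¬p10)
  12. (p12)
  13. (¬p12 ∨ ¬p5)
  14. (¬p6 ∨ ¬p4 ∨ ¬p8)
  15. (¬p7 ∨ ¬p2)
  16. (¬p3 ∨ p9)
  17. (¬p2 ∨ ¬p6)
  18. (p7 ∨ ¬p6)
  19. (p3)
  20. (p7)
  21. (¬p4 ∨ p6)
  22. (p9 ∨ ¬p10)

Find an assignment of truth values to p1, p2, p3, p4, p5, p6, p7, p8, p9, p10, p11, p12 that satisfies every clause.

Unit propagation: (p1) forces p1 = True.
Unit propagation: (¬p4) forces p4 = False.
The clause (p12) is unit: p12 must be True.
Unit propagation: (¬p10) forces p10 = False.
Unit propagation: (¬p5) forces p5 = False.
(p3) is a unit clause, so p3 = True.
(p8) is a unit clause, so p8 = True.
Unit propagation: (p9) forces p9 = True.
Unit propagation: (p7) forces p7 = True.
(¬p2) is a unit clause, so p2 = False.
p6, p11 are now unconstrained; take p6 = True, p11 = True.
Every clause has at least one true literal under this assignment.

p1=True  p2=False  p3=True  p4=False  p5=False  p6=True  p7=True  p8=True  p9=True  p10=False  p11=True  p12=True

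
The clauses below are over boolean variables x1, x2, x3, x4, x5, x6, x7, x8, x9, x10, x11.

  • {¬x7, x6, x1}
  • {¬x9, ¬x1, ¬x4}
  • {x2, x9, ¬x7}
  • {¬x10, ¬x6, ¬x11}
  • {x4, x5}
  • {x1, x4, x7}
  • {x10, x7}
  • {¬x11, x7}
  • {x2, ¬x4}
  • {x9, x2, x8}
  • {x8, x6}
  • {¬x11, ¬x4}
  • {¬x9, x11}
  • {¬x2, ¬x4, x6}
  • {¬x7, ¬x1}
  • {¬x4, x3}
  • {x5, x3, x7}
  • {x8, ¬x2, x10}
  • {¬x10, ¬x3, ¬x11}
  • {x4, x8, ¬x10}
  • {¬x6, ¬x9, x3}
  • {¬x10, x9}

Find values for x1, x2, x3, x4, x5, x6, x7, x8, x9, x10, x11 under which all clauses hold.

x1 = F  x2 = T  x3 = T  x4 = T  x5 = T  x6 = T  x7 = T  x8 = T  x9 = F  x10 = F  x11 = F

Check each clause:
  1. {x1, ¬x7, x6} — x6 is true.
  2. {¬x4, ¬x1, ¬x9} — ¬x1 is true.
  3. {x9, x2, ¬x7} — x2 is true.
  4. {¬x11, ¬x10, ¬x6} — ¬x11 is true.
  5. {x4, x5} — x4 is true.
  6. {x7, x1, x4} — x4 is true.
  7. {x7, x10} — x7 is true.
  8. {¬x11, x7} — ¬x11 is true.
  9. {x2, ¬x4} — x2 is true.
  10. {x9, x2, x8} — x8 is true.
  11. {x8, x6} — x8 is true.
  12. {¬x4, ¬x11} — ¬x11 is true.
  13. {x11, ¬x9} — ¬x9 is true.
  14. {¬x4, ¬x2, x6} — x6 is true.
  15. {¬x7, ¬x1} — ¬x1 is true.
  16. {x3, ¬x4} — x3 is true.
  17. {x3, x7, x5} — x3 is true.
  18. {x10, ¬x2, x8} — x8 is true.
  19. {¬x10, ¬x3, ¬x11} — ¬x11 is true.
  20. {x8, ¬x10, x4} — x8 is true.
  21. {x3, ¬x9, ¬x6} — x3 is true.
  22. {x9, ¬x10} — ¬x10 is true.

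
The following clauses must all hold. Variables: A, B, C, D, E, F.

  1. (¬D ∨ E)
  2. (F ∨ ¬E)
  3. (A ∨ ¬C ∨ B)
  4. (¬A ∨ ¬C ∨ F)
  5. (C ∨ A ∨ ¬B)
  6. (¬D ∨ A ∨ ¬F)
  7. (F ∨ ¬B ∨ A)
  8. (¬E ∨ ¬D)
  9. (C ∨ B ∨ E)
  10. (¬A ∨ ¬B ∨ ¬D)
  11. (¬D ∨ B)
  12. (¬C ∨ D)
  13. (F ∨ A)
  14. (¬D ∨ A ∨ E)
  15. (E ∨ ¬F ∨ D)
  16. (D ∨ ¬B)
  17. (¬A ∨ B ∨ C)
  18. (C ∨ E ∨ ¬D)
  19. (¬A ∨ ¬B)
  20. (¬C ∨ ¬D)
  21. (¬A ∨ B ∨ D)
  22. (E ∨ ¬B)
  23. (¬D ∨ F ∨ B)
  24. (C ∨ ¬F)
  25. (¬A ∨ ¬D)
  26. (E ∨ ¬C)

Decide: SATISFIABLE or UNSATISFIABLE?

UNSATISFIABLE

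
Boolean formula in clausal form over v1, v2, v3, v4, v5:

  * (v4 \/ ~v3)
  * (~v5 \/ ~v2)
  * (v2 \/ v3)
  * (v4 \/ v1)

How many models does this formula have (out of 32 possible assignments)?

9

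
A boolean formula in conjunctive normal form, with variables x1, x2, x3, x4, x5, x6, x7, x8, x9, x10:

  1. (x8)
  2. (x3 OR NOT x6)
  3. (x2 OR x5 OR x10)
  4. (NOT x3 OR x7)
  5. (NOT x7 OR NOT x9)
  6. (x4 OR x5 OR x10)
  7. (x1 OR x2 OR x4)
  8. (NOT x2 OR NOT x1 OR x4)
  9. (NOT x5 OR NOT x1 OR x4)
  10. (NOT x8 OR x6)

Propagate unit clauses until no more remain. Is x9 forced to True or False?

(x8) stands alone — x8 = True.
(x6 OR NOT x8) with x8 = True leaves only x6, so x6 = True.
From (x3 OR NOT x6) and x6 = True: x3 = True.
From (NOT x3 OR x7) and x3 = True: x7 = True.
(NOT x9 OR NOT x7) with x7 = True leaves only NOT x9, so x9 = False.

False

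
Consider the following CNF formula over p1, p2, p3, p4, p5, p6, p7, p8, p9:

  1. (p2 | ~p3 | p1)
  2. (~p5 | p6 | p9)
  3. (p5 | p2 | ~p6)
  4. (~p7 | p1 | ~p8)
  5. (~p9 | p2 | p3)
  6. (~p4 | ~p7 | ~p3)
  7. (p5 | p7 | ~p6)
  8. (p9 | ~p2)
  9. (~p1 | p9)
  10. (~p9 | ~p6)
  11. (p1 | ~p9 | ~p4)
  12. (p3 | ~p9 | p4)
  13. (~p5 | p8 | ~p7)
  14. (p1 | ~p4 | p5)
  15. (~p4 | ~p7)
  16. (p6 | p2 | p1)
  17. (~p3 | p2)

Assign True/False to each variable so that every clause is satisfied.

p1 = 1, p2 = 1, p3 = 1, p4 = 0, p5 = 0, p6 = 0, p7 = 1, p8 = 0, p9 = 1

Check each clause:
  1. (~p3 | p1 | p2) — p1 is true.
  2. (~p5 | p6 | p9) — p9 is true.
  3. (~p6 | p5 | p2) — ~p6 is true.
  4. (~p7 | p1 | ~p8) — ~p8 is true.
  5. (p3 | ~p9 | p2) — p2 is true.
  6. (~p3 | ~p4 | ~p7) — ~p4 is true.
  7. (~p6 | p5 | p7) — ~p6 is true.
  8. (p9 | ~p2) — p9 is true.
  9. (p9 | ~p1) — p9 is true.
  10. (~p6 | ~p9) — ~p6 is true.
  11. (~p4 | p1 | ~p9) — p1 is true.
  12. (~p9 | p3 | p4) — p3 is true.
  13. (~p7 | ~p5 | p8) — ~p5 is true.
  14. (p5 | ~p4 | p1) — p1 is true.
  15. (~p7 | ~p4) — ~p4 is true.
  16. (p6 | p1 | p2) — p1 is true.
  17. (p2 | ~p3) — p2 is true.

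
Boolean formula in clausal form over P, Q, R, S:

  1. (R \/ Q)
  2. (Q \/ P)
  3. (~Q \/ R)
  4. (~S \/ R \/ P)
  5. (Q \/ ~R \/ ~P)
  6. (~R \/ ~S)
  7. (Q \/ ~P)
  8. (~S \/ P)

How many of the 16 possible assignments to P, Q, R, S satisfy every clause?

2

Satisfying assignments:
  P=F Q=T R=T S=F
  P=T Q=T R=T S=F
Count: 2.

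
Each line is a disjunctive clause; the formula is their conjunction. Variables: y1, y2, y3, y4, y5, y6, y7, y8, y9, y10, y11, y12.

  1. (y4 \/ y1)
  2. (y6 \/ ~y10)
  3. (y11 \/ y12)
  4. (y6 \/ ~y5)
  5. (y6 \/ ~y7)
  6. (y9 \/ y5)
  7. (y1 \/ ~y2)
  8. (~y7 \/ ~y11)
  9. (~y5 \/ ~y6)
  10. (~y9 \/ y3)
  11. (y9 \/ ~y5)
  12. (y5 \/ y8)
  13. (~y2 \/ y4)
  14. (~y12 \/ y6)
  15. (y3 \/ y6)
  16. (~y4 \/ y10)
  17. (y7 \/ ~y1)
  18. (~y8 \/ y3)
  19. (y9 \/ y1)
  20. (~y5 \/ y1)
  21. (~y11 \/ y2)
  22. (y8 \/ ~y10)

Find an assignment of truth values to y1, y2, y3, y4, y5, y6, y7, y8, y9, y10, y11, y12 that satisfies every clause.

y3 occurs only positively in the remaining clauses — set y3 = True.
Branch on y1: take y1 = True.
  then y7 is forced to True.
  then y6 is forced to True.
  then y11 is forced to False.
  then y12 is forced to True.
  then y5 is forced to False.
  then y9 is forced to True.
  then y8 is forced to True.
Try y2 = False.
Set y4 = True and propagate.
  then y10 is forced to True.
Check each clause:
  1. (y4 \/ y1) — y1 is true.
  2. (~y10 \/ y6) — y6 is true.
  3. (y12 \/ y11) — y12 is true.
  4. (~y5 \/ y6) — ~y5 is true.
  5. (y6 \/ ~y7) — y6 is true.
  6. (y5 \/ y9) — y9 is true.
  7. (~y2 \/ y1) — y1 is true.
  8. (~y7 \/ ~y11) — ~y11 is true.
  9. (~y5 \/ ~y6) — ~y5 is true.
  10. (y3 \/ ~y9) — y3 is true.
  11. (~y5 \/ y9) — y9 is true.
  12. (y8 \/ y5) — y8 is true.
  13. (~y2 \/ y4) — y4 is true.
  14. (~y12 \/ y6) — y6 is true.
  15. (y3 \/ y6) — y3 is true.
  16. (~y4 \/ y10) — y10 is true.
  17. (~y1 \/ y7) — y7 is true.
  18. (y3 \/ ~y8) — y3 is true.
  19. (y9 \/ y1) — y1 is true.
  20. (y1 \/ ~y5) — y1 is true.
  21. (y2 \/ ~y11) — ~y11 is true.
  22. (~y10 \/ y8) — y8 is true.

y1 = T, y2 = F, y3 = T, y4 = T, y5 = F, y6 = T, y7 = T, y8 = T, y9 = T, y10 = T, y11 = F, y12 = T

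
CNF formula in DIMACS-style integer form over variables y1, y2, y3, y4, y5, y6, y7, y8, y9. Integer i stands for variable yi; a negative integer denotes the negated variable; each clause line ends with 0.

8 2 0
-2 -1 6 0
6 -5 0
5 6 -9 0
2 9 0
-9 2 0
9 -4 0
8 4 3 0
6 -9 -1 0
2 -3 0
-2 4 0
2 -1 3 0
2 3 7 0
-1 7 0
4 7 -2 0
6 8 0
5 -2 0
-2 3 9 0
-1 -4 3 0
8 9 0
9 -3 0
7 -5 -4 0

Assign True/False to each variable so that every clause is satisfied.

Pure literal: y1 appears only negated; assign y1 = False.
Pure literal: y6 appears only positively; assign y6 = True.
Try y2 = True.
  then y4 is forced to True.
  then y9 is forced to True.
  then y5 is forced to True.
  then y7 is forced to True.
y3, y8 are now unconstrained; take y3 = True, y8 = False.

y1=False, y2=True, y3=True, y4=True, y5=True, y6=True, y7=True, y8=False, y9=True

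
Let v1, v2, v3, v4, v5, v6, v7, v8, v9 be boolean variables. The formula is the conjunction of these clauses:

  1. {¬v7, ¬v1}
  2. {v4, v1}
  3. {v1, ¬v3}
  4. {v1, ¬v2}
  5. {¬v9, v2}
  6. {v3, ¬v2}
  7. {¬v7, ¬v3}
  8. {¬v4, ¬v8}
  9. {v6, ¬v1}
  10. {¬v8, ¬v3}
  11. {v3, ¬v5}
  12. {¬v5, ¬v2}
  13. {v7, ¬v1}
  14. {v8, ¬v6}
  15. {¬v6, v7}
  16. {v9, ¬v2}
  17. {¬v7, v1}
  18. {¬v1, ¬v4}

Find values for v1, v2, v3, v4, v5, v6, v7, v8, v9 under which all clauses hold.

Pure literal: v5 appears only negated; assign v5 = False.
Try v1 = False.
  then v4 is forced to True.
  then v3 is forced to False.
  then v2 is forced to False.
  then v9 is forced to False.
  then v8 is forced to False.
  then v6 is forced to False.
  then v7 is forced to False.

v1=False, v2=False, v3=False, v4=True, v5=False, v6=False, v7=False, v8=False, v9=False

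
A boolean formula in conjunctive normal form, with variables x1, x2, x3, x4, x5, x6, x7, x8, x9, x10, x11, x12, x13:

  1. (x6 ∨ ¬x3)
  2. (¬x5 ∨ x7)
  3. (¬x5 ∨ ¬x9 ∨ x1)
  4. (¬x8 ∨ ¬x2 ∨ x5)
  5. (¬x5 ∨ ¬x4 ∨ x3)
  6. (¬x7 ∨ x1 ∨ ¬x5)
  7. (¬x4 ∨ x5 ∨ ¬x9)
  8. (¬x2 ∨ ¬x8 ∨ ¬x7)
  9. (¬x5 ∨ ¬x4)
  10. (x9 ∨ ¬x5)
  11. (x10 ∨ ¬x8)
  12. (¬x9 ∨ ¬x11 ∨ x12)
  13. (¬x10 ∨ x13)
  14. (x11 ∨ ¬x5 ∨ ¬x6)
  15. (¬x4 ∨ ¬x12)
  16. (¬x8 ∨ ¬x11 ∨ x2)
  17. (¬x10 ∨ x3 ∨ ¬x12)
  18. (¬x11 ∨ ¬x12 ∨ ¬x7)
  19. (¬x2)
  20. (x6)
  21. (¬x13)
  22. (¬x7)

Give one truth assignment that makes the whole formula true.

x1 = True  x2 = False  x3 = True  x4 = False  x5 = False  x6 = True  x7 = False  x8 = False  x9 = True  x10 = False  x11 = True  x12 = True  x13 = False

The clause (¬x2) is unit: x2 must be False.
Unit propagation: (x6) forces x6 = True.
(¬x13) is a unit clause, so x13 = False.
Unit propagation: (¬x10) forces x10 = False.
Unit propagation: (¬x8) forces x8 = False.
(¬x7) is a unit clause, so x7 = False.
The clause (¬x5) is unit: x5 must be False.
x4 occurs only negated in the remaining clauses — set x4 = False.
Branch on x9: take x9 = True.
Set x11 = True and propagate.
  then x12 is forced to True.
x1, x3 are now unconstrained; take x1 = True, x3 = True.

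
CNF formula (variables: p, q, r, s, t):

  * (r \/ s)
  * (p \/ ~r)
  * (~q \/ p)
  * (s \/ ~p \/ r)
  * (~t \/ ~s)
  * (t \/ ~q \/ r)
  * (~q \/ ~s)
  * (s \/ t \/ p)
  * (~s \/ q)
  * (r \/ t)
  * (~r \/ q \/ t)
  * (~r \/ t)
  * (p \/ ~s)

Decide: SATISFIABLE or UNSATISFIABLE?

Branch on p: take p = True.
Set q = False and propagate.
  then s is forced to False.
  then r is forced to True.
  then t is forced to True.
So p=True  q=False  r=True  s=False  t=True is a satisfying assignment.

SATISFIABLE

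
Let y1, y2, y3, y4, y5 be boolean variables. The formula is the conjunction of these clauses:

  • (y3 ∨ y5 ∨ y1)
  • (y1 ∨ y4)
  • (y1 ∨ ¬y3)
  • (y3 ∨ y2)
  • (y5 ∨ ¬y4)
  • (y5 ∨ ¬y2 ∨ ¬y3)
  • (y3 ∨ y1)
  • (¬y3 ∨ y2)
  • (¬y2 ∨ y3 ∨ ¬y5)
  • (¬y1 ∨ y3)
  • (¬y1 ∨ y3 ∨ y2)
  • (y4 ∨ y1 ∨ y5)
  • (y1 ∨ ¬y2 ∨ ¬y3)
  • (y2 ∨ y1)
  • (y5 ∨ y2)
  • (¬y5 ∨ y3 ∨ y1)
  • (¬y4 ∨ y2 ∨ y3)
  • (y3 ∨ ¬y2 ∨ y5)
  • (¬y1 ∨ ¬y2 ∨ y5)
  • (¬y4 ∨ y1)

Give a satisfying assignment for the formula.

y1=T, y2=T, y3=T, y4=T, y5=T

Check each clause:
  1. (y5 ∨ y3 ∨ y1) — y1 is true.
  2. (y4 ∨ y1) — y1 is true.
  3. (¬y3 ∨ y1) — y1 is true.
  4. (y3 ∨ y2) — y2 is true.
  5. (¬y4 ∨ y5) — y5 is true.
  6. (¬y3 ∨ y5 ∨ ¬y2) — y5 is true.
  7. (y1 ∨ y3) — y1 is true.
  8. (y2 ∨ ¬y3) — y2 is true.
  9. (y3 ∨ ¬y2 ∨ ¬y5) — y3 is true.
  10. (y3 ∨ ¬y1) — y3 is true.
  11. (y3 ∨ y2 ∨ ¬y1) — y2 is true.
  12. (y4 ∨ y1 ∨ y5) — y1 is true.
  13. (¬y3 ∨ y1 ∨ ¬y2) — y1 is true.
  14. (y2 ∨ y1) — y1 is true.
  15. (y5 ∨ y2) — y2 is true.
  16. (¬y5 ∨ y3 ∨ y1) — y3 is true.
  17. (¬y4 ∨ y3 ∨ y2) — y2 is true.
  18. (y5 ∨ ¬y2 ∨ y3) — y3 is true.
  19. (¬y1 ∨ ¬y2 ∨ y5) — y5 is true.
  20. (y1 ∨ ¬y4) — y1 is true.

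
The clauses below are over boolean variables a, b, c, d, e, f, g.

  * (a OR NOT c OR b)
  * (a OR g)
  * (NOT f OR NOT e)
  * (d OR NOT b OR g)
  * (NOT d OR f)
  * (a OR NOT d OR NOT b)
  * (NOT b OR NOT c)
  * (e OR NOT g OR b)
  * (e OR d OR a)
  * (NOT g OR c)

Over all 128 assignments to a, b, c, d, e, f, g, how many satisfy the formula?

Case analysis on b and a:
  b=T, a=T: remaining (c,d,e,f,g) ∈ {(F,T,F,T,F)} — 1.
  b=T, a=F: a clause becomes empty — 0.
  b=F, a=T: 9 of the 32 assignments to (c,d,e,f,g) work.
  b=F, a=F: a clause becomes empty — 0.
Total: 1 + 0 + 9 + 0 = 10.

10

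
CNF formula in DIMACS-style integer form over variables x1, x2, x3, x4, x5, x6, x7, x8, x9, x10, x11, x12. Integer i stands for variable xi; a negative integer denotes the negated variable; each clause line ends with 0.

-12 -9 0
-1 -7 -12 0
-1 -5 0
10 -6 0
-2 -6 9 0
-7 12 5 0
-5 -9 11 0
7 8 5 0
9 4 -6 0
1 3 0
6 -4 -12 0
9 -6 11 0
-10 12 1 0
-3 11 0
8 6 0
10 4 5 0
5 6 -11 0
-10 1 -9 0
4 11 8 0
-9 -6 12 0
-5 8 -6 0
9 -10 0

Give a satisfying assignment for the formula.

x1=True, x2=True, x3=False, x4=True, x5=False, x6=False, x7=False, x8=True, x9=True, x10=False, x11=False, x12=False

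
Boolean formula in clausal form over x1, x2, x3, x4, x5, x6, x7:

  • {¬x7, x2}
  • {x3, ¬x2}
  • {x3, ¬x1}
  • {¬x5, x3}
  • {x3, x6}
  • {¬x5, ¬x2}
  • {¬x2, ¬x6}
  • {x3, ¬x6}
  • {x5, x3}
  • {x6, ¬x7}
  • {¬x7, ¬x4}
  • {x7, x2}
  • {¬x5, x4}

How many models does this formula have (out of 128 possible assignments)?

4

Satisfying assignments:
  x1=F x2=T x3=T x4=F x5=F x6=F x7=F
  x1=F x2=T x3=T x4=T x5=F x6=F x7=F
  x1=T x2=T x3=T x4=F x5=F x6=F x7=F
  x1=T x2=T x3=T x4=T x5=F x6=F x7=F
Count: 4.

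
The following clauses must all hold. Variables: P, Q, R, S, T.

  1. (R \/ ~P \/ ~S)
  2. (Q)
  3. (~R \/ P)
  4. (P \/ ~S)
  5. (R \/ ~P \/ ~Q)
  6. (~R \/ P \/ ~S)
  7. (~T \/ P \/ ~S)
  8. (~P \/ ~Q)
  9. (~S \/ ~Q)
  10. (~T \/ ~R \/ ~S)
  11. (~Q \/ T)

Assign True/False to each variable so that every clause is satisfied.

P=F, Q=T, R=F, S=F, T=T

Check each clause:
  1. (~P \/ ~S \/ R) — ~S is true.
  2. (Q) — Q is true.
  3. (P \/ ~R) — ~R is true.
  4. (P \/ ~S) — ~S is true.
  5. (~Q \/ ~P \/ R) — ~P is true.
  6. (P \/ ~R \/ ~S) — ~S is true.
  7. (~S \/ P \/ ~T) — ~S is true.
  8. (~P \/ ~Q) — ~P is true.
  9. (~Q \/ ~S) — ~S is true.
  10. (~T \/ ~R \/ ~S) — ~S is true.
  11. (~Q \/ T) — T is true.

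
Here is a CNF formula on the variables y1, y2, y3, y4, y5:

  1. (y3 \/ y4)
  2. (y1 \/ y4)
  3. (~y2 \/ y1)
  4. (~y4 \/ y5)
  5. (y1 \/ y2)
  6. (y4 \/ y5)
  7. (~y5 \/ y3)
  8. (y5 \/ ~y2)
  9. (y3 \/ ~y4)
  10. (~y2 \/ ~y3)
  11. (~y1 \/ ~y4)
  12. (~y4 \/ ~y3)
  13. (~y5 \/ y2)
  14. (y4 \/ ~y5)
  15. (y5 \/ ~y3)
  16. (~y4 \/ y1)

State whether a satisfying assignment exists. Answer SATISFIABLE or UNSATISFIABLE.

UNSATISFIABLE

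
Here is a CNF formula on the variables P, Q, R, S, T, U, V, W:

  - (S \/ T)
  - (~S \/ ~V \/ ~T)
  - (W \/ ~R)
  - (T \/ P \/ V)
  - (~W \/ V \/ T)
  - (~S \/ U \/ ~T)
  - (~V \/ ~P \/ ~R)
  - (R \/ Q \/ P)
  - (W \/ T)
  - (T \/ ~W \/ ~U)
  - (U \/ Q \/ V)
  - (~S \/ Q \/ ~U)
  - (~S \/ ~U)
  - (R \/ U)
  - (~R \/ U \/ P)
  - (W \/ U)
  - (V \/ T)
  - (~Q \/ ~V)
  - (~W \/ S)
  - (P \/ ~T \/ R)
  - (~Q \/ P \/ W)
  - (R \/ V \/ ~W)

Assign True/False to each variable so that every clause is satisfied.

P = T  Q = T  R = F  S = F  T = T  U = T  V = F  W = F

Set P = True and propagate.
Try Q = True.
  then V is forced to False.
  then T is forced to True.
Try R = False.
  then U is forced to True.
  then S is forced to False.
  then W is forced to False.
Every clause has at least one true literal under this assignment.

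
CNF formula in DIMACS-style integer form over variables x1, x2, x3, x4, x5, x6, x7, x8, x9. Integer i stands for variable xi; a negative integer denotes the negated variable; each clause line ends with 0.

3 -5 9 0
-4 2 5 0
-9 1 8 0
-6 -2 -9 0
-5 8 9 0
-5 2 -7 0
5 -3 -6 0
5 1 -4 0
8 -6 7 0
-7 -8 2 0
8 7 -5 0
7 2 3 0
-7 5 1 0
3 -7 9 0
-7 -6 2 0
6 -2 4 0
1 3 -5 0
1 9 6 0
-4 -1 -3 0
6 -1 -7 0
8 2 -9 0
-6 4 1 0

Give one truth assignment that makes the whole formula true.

x1 = F, x2 = F, x3 = T, x4 = T, x5 = T, x6 = T, x7 = F, x8 = T, x9 = T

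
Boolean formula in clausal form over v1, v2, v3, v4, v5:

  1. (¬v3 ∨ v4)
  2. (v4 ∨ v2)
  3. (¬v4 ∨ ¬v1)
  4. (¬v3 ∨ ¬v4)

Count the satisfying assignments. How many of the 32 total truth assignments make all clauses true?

8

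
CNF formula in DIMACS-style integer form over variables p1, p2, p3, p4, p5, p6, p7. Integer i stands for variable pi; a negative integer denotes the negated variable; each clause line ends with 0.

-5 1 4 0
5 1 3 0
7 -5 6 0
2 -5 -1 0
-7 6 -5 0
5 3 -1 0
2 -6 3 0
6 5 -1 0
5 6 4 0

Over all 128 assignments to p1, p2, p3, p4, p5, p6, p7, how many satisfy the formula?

Case analysis on p5 and p1:
  p5=1, p1=1: forces p2=1; p6=1; p3, p4, p7 free → 2^3 = 8.
  p5=1, p1=0: p7 free; 3 ways for (p2,p3,p4,p6) × 2^1 = 6.
  p5=0, p1=1: forces p3=1; p6=1; p2, p4, p7 free → 2^3 = 8.
  p5=0, p1=0: p2, p7 free; 3 ways for (p3,p4,p6) × 2^2 = 12.
Total: 8 + 6 + 8 + 12 = 34.

34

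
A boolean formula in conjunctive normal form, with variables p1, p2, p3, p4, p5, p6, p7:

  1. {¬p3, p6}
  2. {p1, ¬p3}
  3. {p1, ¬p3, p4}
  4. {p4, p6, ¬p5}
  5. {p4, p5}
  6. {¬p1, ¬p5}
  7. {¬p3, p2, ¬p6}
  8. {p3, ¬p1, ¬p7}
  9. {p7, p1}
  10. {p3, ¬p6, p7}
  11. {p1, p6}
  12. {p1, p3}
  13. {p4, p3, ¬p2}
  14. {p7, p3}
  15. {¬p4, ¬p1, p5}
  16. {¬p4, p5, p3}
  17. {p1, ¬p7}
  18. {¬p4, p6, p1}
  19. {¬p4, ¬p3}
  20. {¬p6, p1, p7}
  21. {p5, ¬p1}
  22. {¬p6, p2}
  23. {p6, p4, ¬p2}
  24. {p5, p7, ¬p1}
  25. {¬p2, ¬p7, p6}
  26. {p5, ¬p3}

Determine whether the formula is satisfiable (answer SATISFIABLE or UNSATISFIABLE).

UNSATISFIABLE

p1 = True:
  propagation gives p5=False; an empty clause results — contradiction.
p1 = False:
  propagation gives p3=False; an empty clause results — contradiction.
Every branch closes, so no satisfying assignment exists.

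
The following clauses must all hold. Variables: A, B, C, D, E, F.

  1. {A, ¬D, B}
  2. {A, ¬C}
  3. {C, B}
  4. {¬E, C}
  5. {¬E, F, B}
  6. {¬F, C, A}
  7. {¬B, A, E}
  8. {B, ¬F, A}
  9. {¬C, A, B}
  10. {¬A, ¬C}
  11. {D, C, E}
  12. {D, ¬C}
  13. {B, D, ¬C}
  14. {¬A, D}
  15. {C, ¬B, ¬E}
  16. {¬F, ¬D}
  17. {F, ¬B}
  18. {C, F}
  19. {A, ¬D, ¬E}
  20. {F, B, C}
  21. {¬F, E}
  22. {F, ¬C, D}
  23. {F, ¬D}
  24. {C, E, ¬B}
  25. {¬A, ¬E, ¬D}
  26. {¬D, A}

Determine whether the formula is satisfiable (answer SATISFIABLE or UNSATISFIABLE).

C = True:
  propagation gives A=True; an empty clause results — contradiction.
C = False:
  propagation gives B=True, E=False; an empty clause results — contradiction.
Every branch closes, so no satisfying assignment exists.

UNSATISFIABLE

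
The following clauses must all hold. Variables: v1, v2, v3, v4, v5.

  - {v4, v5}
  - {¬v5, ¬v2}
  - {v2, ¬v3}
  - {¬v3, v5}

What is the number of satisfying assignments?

8

Split on v5, then v2.
  v5=T, v2=T: a clause becomes empty — 0.
  v5=T, v2=F: remaining (v1,v3,v4) ∈ {(F,F,F); (F,F,T); (T,F,F); (T,F,T)} — 4.
  v5=F, v2=T: remaining (v1,v3,v4) ∈ {(F,F,T); (T,F,T)} — 2.
  v5=F, v2=F: remaining (v1,v3,v4) ∈ {(F,F,T); (T,F,T)} — 2.
Total: 0 + 4 + 2 + 2 = 8.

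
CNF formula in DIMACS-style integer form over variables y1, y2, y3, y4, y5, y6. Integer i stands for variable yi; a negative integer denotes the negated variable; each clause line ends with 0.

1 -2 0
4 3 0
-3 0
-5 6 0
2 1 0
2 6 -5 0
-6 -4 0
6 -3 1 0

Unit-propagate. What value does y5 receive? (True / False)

Unit clause (~y3) sets y3 = False.
From (y3 \/ y4) and y3 = False: y4 = True.
(~y4 \/ ~y6): since y4 = True, the clause reduces to (~y6). y6 = False.
From (y6 \/ ~y5) and y6 = False: y5 = False.

False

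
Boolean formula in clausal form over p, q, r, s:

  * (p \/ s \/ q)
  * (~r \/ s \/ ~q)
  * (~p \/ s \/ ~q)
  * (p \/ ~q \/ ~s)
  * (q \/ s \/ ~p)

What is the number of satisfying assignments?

7

Split on q, then s.
  q=1, s=1: remaining (p,r) ∈ {(1,0); (1,1)} — 2.
  q=1, s=0: remaining (p,r) ∈ {(0,0)} — 1.
  q=0, s=1: remaining (p,r) ∈ {(0,0); (0,1); (1,0); (1,1)} — 4.
  q=0, s=0: a clause becomes empty — 0.
Total: 2 + 1 + 4 + 0 = 7.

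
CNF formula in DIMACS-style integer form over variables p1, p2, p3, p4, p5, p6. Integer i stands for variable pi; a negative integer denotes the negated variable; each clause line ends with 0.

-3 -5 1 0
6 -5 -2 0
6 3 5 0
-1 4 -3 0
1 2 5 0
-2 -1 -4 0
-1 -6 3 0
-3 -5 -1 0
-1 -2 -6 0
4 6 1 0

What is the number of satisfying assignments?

14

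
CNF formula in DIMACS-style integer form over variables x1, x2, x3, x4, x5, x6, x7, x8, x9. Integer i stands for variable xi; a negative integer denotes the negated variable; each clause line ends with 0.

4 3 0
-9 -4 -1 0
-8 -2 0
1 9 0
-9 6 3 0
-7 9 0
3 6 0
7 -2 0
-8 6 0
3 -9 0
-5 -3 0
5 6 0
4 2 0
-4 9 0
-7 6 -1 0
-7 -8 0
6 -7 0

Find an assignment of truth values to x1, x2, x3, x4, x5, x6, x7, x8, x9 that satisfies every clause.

x1=F  x2=F  x3=T  x4=T  x5=F  x6=T  x7=F  x8=T  x9=T

Check each clause:
  1. (x4 \/ x3) — x3 is true.
  2. (~x1 \/ ~x9 \/ ~x4) — ~x1 is true.
  3. (~x8 \/ ~x2) — ~x2 is true.
  4. (x1 \/ x9) — x9 is true.
  5. (~x9 \/ x3 \/ x6) — x3 is true.
  6. (x9 \/ ~x7) — ~x7 is true.
  7. (x3 \/ x6) — x3 is true.
  8. (x7 \/ ~x2) — ~x2 is true.
  9. (~x8 \/ x6) — x6 is true.
  10. (~x9 \/ x3) — x3 is true.
  11. (~x3 \/ ~x5) — ~x5 is true.
  12. (x6 \/ x5) — x6 is true.
  13. (x2 \/ x4) — x4 is true.
  14. (~x4 \/ x9) — x9 is true.
  15. (~x1 \/ ~x7 \/ x6) — ~x7 is true.
  16. (~x7 \/ ~x8) — ~x7 is true.
  17. (~x7 \/ x6) — ~x7 is true.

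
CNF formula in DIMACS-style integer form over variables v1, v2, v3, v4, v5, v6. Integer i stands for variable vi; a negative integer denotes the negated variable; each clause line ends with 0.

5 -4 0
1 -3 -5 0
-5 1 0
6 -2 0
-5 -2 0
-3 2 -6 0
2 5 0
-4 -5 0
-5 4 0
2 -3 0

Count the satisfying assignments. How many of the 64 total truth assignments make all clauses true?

Satisfying assignments:
  v1=0 v2=1 v3=0 v4=0 v5=0 v6=1
  v1=0 v2=1 v3=1 v4=0 v5=0 v6=1
  v1=1 v2=1 v3=0 v4=0 v5=0 v6=1
  v1=1 v2=1 v3=1 v4=0 v5=0 v6=1
Count: 4.

4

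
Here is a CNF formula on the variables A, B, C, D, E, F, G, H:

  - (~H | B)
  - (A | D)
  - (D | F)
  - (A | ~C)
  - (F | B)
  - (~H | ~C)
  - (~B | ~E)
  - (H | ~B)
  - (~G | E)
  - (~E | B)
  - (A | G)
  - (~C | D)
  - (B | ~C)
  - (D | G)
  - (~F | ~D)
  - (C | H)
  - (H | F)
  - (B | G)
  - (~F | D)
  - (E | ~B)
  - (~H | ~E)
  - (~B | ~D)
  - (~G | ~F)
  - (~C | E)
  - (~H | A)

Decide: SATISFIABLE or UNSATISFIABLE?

B = True:
  propagation gives E=False; an empty clause results — contradiction.
B = False:
  propagation gives H=False, F=True, E=False, G=False; an empty clause results — contradiction.
Every branch closes, so no satisfying assignment exists.

UNSATISFIABLE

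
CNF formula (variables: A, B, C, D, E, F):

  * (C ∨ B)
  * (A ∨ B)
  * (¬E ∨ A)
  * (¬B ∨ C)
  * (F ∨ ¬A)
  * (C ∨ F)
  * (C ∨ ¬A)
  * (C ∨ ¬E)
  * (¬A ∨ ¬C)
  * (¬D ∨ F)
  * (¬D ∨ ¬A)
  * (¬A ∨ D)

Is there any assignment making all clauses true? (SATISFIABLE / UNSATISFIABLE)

SATISFIABLE

Pure literal: E appears only negated; assign E = False.
Set A = False and propagate.
  then B is forced to True.
  then C is forced to True.
The remaining clauses are satisfied by D = False, F = False.
So A=0, B=1, C=1, D=0, E=0, F=0 is a satisfying assignment.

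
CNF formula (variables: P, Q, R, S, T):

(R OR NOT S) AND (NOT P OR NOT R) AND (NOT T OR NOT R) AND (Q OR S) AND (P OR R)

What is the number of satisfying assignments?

5

The models are:
  P=F Q=F R=T S=T T=F
  P=F Q=T R=T S=F T=F
  P=F Q=T R=T S=T T=F
  P=T Q=T R=F S=F T=F
  P=T Q=T R=F S=F T=T
Count: 5.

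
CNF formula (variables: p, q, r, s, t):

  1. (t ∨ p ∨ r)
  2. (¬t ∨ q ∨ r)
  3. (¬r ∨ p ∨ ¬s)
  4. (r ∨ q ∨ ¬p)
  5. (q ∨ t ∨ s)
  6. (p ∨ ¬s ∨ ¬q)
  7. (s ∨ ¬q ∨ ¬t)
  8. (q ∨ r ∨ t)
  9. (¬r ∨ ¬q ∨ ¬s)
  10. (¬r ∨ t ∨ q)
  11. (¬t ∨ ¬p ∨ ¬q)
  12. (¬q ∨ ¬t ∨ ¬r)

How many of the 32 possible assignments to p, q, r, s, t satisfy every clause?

Satisfying assignments:
  p=0 q=0 r=1 s=0 t=1
  p=0 q=1 r=1 s=0 t=0
  p=1 q=0 r=1 s=0 t=1
  p=1 q=0 r=1 s=1 t=1
  p=1 q=1 r=0 s=0 t=0
  p=1 q=1 r=0 s=1 t=0
  p=1 q=1 r=1 s=0 t=0
That's 7 in total.

7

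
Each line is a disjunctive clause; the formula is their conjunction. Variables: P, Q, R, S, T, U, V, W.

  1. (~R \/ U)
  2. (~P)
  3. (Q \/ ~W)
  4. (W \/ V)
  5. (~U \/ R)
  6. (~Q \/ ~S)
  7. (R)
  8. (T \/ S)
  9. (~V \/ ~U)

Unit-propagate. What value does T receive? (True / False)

True

(~P) stands alone — P = False.
(R) is a unit clause: R = True.
From (~R \/ U) and R = True: U = True.
(~V \/ ~U) with U = True leaves only ~V, so V = False.
In (V \/ W), V is now false; W must hold, so W = True.
(Q \/ ~W): since W = True, the clause reduces to (Q). Q = True.
(~S \/ ~Q) with Q = True leaves only ~S, so S = False.
From (T \/ S) and S = False: T = True.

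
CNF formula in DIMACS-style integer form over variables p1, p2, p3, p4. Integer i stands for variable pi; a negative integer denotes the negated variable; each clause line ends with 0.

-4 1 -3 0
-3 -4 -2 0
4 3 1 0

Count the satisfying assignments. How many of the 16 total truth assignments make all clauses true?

Case analysis on p3 and p4:
  p3=1, p4=1: remaining (p1,p2) ∈ {(1,0)} — 1.
  p3=1, p4=0: remaining (p1,p2) ∈ {(0,0); (0,1); (1,0); (1,1)} — 4.
  p3=0, p4=1: remaining (p1,p2) ∈ {(0,0); (0,1); (1,0); (1,1)} — 4.
  p3=0, p4=0: remaining (p1,p2) ∈ {(1,0); (1,1)} — 2.
Total: 1 + 4 + 4 + 2 = 11.

11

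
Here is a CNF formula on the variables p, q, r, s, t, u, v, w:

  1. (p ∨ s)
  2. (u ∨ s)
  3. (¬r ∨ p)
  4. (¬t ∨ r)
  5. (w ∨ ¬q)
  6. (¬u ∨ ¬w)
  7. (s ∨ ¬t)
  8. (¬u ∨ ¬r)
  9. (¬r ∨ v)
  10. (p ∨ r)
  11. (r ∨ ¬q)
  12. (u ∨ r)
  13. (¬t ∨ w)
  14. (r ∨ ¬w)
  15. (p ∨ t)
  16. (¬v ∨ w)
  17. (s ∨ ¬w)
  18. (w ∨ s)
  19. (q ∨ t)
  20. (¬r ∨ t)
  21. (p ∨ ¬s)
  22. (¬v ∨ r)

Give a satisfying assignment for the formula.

p occurs only positively in the remaining clauses — set p = True.
Branch on q: take q = True.
  then w is forced to True.
  then u is forced to False.
  then s is forced to True.
  then r is forced to True.
  then v is forced to True.
  then t is forced to True.

p=True, q=True, r=True, s=True, t=True, u=False, v=True, w=True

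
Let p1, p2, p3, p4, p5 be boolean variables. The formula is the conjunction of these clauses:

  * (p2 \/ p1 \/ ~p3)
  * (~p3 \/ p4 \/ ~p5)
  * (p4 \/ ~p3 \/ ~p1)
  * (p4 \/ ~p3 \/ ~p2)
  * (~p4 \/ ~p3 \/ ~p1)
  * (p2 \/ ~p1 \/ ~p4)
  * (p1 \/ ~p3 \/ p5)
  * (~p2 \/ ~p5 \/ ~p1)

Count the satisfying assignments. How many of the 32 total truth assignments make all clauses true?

13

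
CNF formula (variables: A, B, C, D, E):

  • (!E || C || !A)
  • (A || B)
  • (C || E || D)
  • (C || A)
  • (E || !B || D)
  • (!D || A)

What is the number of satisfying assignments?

10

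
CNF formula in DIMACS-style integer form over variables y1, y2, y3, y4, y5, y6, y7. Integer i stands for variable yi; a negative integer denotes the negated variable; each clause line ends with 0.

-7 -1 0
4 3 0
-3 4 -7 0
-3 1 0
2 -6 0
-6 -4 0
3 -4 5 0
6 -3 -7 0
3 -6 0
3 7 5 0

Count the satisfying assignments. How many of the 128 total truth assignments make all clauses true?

16

Split on y3, then y4.
  y3=1, y4=1: remaining (y1,y2,y5,y6,y7) ∈ {(1,0,0,0,0); (1,0,1,0,0); (1,1,0,0,0); (1,1,1,0,0)} — 4.
  y3=1, y4=0: y5 free; 3 ways for (y1,y2,y6,y7) × 2^1 = 6.
  y3=0, y4=1: y2 free; 3 ways for (y1,y5,y6,y7) × 2^1 = 6.
  y3=0, y4=0: a clause becomes empty — 0.
Total: 4 + 6 + 6 + 0 = 16.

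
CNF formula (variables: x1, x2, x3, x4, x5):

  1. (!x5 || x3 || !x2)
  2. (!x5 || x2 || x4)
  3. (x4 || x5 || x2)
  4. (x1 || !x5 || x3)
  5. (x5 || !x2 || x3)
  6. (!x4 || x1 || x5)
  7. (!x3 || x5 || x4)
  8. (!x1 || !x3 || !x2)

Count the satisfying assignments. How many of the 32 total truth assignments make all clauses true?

The models are:
  x1=F x2=F x3=T x4=T x5=T
  x1=F x2=T x3=T x4=F x5=T
  x1=F x2=T x3=T x4=T x5=T
  x1=T x2=F x3=F x4=T x5=F
  x1=T x2=F x3=F x4=T x5=T
  x1=T x2=F x3=T x4=T x5=F
  x1=T x2=F x3=T x4=T x5=T
That's 7 in total.

7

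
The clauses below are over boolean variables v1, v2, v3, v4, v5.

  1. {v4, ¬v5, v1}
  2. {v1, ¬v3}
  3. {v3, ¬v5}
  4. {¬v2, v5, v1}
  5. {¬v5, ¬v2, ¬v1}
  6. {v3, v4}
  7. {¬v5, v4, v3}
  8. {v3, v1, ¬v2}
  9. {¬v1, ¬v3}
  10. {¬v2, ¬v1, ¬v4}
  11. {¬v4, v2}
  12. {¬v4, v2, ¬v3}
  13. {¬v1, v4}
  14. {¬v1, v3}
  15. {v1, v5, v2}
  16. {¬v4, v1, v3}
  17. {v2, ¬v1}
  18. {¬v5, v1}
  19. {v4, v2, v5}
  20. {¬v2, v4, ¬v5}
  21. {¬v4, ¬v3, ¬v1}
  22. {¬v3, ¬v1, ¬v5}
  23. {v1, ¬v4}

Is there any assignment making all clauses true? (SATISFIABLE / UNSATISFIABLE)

UNSATISFIABLE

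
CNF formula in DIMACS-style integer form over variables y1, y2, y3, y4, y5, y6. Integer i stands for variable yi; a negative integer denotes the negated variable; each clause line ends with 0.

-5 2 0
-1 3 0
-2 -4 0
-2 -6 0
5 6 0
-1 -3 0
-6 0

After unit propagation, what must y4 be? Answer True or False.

(¬y6) is a unit clause: y6 = False.
(y6 ∨ y5) with y6 = False leaves only y5, so y5 = True.
From (y2 ∨ ¬y5) and y5 = True: y2 = True.
From (¬y4 ∨ ¬y2) and y2 = True: y4 = False.

False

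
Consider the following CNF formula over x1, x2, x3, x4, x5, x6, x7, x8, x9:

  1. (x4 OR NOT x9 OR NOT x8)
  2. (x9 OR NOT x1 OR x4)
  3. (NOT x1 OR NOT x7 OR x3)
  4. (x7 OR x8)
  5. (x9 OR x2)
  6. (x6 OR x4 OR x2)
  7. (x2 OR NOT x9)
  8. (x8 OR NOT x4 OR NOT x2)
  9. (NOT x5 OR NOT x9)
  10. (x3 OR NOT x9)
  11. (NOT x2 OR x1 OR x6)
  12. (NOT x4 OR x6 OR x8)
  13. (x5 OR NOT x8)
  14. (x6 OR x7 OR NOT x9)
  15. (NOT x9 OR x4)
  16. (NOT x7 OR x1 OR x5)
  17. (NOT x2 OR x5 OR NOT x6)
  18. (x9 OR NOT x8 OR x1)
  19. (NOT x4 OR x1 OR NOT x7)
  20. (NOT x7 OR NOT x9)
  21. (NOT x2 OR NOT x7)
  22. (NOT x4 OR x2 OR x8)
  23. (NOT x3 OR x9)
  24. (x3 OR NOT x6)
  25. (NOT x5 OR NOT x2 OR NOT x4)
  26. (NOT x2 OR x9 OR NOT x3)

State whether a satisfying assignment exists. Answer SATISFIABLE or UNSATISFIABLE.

x9 = True:
  propagation gives x2=True, x5=False, x3=True, x8=False; an empty clause results — contradiction.
x9 = False:
  propagation gives x2=True, x7=False, x8=True, x5=True; an empty clause results — contradiction.
Every branch closes, so no satisfying assignment exists.

UNSATISFIABLE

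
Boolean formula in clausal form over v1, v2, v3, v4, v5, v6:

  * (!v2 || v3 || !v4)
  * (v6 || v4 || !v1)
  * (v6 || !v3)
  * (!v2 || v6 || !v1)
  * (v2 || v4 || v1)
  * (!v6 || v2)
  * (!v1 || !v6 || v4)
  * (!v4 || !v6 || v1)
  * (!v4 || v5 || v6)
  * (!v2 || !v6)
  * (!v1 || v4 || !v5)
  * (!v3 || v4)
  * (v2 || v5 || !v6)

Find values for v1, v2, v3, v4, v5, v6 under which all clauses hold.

v1 = True, v2 = False, v3 = False, v4 = True, v5 = True, v6 = False

Check each clause:
  1. (v3 || !v2 || !v4) — !v2 is true.
  2. (v4 || v6 || !v1) — v4 is true.
  3. (!v3 || v6) — !v3 is true.
  4. (!v2 || !v1 || v6) — !v2 is true.
  5. (v1 || v2 || v4) — v1 is true.
  6. (v2 || !v6) — !v6 is true.
  7. (!v6 || v4 || !v1) — !v6 is true.
  8. (!v6 || !v4 || v1) — v1 is true.
  9. (!v4 || v6 || v5) — v5 is true.
  10. (!v2 || !v6) — !v6 is true.
  11. (!v5 || !v1 || v4) — v4 is true.
  12. (!v3 || v4) — v4 is true.
  13. (!v6 || v5 || v2) — !v6 is true.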